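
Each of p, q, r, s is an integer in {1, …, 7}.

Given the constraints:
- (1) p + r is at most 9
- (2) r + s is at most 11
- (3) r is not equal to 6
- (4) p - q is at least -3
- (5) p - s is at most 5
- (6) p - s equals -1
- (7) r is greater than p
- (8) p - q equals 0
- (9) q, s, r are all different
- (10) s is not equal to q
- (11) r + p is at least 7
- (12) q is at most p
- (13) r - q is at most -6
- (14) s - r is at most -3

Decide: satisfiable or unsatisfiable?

Constraints 4, 5, 13, and 14 give r − s ≥ 3, s − p ≥ -5, p − q ≥ -3, q − r ≥ 6.
Adding all 4 inequalities: the left sides telescope to 0, and the right sides sum to 3 + (-5) + (-3) + 6 = 1. So 0 ≥ 1, which is false.

Unsatisfiable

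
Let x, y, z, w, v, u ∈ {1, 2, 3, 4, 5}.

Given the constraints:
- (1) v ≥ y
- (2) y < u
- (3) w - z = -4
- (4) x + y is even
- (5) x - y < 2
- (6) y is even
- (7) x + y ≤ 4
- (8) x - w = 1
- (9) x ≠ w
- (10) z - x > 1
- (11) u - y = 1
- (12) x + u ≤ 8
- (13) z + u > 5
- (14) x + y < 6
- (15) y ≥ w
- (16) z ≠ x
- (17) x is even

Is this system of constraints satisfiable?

The assignment x = 2, y = 2, z = 5, w = 1, v = 3, u = 3 works:
  constraint 3 holds since w - z = -4.
  constraint 5 holds since x - y = 0.
The rest check out directly.

Satisfiable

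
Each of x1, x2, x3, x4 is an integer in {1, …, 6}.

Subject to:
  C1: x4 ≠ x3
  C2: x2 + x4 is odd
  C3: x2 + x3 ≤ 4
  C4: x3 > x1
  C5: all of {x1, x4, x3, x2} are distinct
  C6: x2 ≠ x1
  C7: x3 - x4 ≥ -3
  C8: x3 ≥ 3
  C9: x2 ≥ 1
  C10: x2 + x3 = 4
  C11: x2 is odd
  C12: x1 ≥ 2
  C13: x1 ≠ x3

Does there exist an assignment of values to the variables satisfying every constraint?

Setting (x1, x2, x3, x4) = (2, 1, 3, 6) satisfies everything: constraint 3: x2 + x3 = 4; constraint 7: x3 - x4 = -3; constraint 10: x2 + x3 = 4, and the others follow.

Satisfiable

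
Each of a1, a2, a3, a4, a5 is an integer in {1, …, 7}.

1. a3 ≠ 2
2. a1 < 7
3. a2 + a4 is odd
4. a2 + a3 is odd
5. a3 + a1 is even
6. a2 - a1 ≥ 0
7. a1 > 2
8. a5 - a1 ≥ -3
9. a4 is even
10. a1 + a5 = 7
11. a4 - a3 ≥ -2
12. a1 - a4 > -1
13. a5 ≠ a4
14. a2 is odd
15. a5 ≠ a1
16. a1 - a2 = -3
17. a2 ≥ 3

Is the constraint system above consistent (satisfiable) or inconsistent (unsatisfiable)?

The assignment a1 = 4, a2 = 7, a3 = 4, a4 = 4, a5 = 3 works:
  constraint 6 holds since a2 - a1 = 3.
  constraint 8 holds since a5 - a1 = -1.
The rest check out directly.

Satisfiable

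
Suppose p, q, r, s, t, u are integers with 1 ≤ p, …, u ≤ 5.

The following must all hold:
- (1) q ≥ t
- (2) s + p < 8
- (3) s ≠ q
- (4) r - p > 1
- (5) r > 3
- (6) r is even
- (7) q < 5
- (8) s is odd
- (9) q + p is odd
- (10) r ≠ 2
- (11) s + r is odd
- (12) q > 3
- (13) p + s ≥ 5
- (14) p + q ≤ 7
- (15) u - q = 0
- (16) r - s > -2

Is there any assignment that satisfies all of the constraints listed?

Satisfiable

Setting (p, q, r, s, t, u) = (1, 4, 4, 5, 1, 4) satisfies everything: constraint 2: s + p = 6; constraint 4: r - p = 3, and the others follow.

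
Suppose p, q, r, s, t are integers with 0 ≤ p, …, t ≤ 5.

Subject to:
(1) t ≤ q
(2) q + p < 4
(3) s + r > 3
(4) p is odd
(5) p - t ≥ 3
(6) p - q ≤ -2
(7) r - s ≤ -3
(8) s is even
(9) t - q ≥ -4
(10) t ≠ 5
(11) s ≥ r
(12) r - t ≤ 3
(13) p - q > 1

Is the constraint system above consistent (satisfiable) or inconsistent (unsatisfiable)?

Unsatisfiable

Constraints 5, 6, and 9 give q − p ≥ 2, p − t ≥ 3, t − q ≥ -4.
Adding all 3 inequalities: the left sides telescope to 0, and the right sides sum to 2 + 3 + (-4) = 1. So 0 ≥ 1, which is false.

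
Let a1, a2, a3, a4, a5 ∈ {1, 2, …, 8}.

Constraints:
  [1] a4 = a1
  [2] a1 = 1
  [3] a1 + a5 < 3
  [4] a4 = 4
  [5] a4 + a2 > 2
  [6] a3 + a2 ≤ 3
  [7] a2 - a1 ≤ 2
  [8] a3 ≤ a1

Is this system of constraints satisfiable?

Constraint 4 fixes a4 = 4 and constraint 2 fixes a1 = 1, but constraint 1 requires a4 = a1. Since 4 ≠ 1, contradiction.

Unsatisfiable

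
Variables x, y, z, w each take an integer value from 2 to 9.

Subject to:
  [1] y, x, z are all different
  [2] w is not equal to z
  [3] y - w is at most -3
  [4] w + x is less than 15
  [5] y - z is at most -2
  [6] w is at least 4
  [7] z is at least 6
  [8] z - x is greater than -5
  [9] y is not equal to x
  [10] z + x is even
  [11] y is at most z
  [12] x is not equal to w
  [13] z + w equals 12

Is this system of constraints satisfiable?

The assignment x = 9, y = 2, z = 7, w = 5 works:
  constraint 3 holds since y - w = -3.
  constraint 4 holds since w + x = 14.
  constraint 5 holds since y - z = -5.
The rest check out directly.

Satisfiable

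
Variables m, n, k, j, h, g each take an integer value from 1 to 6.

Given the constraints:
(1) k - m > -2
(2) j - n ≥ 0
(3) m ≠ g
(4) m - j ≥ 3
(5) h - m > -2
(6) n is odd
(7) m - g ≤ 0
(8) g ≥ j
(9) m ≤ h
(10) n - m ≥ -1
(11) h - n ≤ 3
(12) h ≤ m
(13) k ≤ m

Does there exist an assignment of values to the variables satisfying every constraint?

Constraints 2, 4, and 10 give j − n ≥ 0, n − m ≥ -1, m − j ≥ 3.
Adding all 3 inequalities: the left sides telescope to 0, and the right sides sum to 0 + (-1) + 3 = 2. So 0 ≥ 2, which is false.

Unsatisfiable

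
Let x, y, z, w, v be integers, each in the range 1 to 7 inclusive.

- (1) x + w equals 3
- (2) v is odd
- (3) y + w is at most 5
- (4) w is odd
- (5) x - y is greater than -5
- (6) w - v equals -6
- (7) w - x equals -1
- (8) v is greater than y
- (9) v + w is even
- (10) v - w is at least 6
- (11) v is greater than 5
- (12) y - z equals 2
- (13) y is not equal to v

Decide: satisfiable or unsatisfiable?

Satisfiable

Take x = 2, y = 4, z = 2, w = 1, v = 7. Then constraint 1: x + w = 3; constraint 3: y + w = 5; constraint 5: x - y = -2, and every other listed constraint is also met.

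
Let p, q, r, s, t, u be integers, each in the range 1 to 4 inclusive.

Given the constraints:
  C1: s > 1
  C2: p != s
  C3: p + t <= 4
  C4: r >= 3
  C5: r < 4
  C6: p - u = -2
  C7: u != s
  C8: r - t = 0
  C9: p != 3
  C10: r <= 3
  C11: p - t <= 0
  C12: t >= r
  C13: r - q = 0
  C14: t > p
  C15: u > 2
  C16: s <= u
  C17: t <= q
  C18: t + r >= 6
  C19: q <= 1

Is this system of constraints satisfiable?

Unsatisfiable

From constraints 4 and 12: t ≥ r and r ≥ 3, so t ≥ 3. From constraints 17 and 19: t ≤ q and q ≤ 1, so t ≤ 1. But 1 < 3, so no value of t works.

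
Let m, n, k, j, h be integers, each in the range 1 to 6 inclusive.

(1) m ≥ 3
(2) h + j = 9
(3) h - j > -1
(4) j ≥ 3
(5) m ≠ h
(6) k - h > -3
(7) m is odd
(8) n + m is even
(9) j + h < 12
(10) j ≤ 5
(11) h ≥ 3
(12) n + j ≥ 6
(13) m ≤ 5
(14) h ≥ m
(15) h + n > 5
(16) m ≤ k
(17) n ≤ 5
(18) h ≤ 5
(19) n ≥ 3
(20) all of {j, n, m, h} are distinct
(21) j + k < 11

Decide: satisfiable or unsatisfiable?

Unsatisfiable

Constraints 1, 4, 10, 11, 13, 17, 18, and 19 confine each of j, n, m, h to the 3 values {3, …, 5}.
Constraint 20 requires all 4 of them to be distinct, but only 3 values are available — impossible by the pigeonhole principle.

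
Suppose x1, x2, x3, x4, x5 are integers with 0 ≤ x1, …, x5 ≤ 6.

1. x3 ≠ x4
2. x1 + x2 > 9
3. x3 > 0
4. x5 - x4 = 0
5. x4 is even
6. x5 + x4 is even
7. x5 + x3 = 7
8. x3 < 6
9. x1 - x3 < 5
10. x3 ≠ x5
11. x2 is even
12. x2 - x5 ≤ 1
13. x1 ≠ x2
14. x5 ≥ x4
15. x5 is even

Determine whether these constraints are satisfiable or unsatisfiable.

Take x1 = 4, x2 = 6, x3 = 1, x4 = 6, x5 = 6. Then constraint 2: x1 + x2 = 10; constraint 4: x5 - x4 = 0; constraint 7: x5 + x3 = 7, and every other listed constraint is also met.

Satisfiable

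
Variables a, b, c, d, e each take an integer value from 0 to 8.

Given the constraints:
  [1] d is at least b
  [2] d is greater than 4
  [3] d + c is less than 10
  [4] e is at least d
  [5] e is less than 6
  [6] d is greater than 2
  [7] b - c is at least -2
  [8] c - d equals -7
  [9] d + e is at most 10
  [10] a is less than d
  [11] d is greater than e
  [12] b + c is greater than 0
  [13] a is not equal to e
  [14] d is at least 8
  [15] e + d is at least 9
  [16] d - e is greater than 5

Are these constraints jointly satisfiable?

Unsatisfiable

From constraints 4 and 14: e ≥ d and d ≥ 8, so e ≥ 8. From constraint 5: e ≤ 5. But 5 < 8, so no value of e works.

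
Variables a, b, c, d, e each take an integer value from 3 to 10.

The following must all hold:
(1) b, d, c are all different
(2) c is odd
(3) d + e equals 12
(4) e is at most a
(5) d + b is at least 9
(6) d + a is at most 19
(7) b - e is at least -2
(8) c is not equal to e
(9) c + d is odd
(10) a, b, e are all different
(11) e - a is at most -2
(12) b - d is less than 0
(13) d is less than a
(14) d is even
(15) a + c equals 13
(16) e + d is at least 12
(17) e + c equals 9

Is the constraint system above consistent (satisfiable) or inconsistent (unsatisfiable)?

Satisfiable

Setting (a, b, c, d, e) = (10, 5, 3, 6, 6) satisfies everything: constraint 3: d + e = 12; constraint 5: d + b = 11, and the others follow.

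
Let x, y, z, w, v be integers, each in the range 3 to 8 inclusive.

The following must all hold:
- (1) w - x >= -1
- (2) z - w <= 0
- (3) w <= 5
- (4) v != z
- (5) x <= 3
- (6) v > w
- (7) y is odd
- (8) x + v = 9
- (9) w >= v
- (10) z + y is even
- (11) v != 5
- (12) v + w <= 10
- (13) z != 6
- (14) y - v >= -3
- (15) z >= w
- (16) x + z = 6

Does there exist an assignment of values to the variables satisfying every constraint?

From constraint 5: x ≤ 3. From constraints 3 and 9: v ≤ w ≤ 5. Hence x + v ≤ 8. But constraint 8 requires x + v = 9, and 9 > 8. Contradiction.

Unsatisfiable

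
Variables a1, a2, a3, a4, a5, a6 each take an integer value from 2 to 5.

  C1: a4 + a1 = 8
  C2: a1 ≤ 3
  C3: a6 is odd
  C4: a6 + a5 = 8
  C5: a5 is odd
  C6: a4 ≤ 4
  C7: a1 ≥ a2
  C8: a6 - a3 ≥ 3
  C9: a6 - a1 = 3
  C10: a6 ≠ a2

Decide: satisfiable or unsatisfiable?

Unsatisfiable

From constraint 6: a4 ≤ 4. From constraint 2: a1 ≤ 3. Hence a4 + a1 ≤ 7. But constraint 1 requires a4 + a1 = 8, and 8 > 7. Contradiction.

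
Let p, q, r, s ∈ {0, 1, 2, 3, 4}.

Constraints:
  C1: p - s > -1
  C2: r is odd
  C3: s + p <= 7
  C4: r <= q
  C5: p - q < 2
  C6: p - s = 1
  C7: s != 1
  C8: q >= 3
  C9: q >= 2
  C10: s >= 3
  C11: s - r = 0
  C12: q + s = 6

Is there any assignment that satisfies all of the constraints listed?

Take p = 4, q = 3, r = 3, s = 3. Then constraint 1: p - s = 1; constraint 3: s + p = 7; constraint 5: p - q = 1, and every other listed constraint is also met.

Satisfiable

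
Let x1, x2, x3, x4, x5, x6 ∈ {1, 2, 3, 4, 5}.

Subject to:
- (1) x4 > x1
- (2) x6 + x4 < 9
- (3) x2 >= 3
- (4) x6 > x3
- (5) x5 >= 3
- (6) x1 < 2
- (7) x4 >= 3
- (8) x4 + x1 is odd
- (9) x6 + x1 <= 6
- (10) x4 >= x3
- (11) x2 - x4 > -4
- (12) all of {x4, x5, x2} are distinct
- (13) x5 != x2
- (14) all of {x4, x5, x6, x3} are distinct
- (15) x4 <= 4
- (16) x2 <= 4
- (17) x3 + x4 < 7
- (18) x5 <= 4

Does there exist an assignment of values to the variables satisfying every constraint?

Unsatisfiable

Constraints 3, 5, 7, 15, 16, and 18 confine each of x4, x5, x2 to the 2 values {3, 4}.
Constraint 12 requires all 3 of them to be distinct, but only 2 values are available — impossible by the pigeonhole principle.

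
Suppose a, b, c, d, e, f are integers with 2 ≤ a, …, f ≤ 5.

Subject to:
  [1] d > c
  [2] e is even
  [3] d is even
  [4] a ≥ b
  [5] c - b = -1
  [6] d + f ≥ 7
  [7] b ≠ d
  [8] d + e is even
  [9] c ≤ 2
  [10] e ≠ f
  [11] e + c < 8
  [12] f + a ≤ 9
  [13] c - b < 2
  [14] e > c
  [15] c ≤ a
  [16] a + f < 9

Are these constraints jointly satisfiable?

Try a = 4, b = 3, c = 2, d = 4, e = 4, f = 3.
Check constraint 5: c - b = -1; constraint 6: d + f = 7; constraint 11: e + c = 6. The remaining constraints are straightforward to verify.

Satisfiable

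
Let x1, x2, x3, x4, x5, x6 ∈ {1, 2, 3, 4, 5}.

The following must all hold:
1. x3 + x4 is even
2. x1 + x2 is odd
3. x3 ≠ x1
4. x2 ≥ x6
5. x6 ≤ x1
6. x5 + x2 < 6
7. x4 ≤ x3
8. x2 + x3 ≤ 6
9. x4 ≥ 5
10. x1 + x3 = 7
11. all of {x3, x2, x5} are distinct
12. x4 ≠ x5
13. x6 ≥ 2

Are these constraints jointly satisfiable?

Unsatisfiable

From constraints 4 and 13: x2 ≥ x6 ≥ 2. From constraints 7 and 9: x3 ≥ x4 ≥ 5. Hence x2 + x3 ≥ 7. But constraint 8 requires x2 + x3 ≤ 6, and 6 < 7. Contradiction.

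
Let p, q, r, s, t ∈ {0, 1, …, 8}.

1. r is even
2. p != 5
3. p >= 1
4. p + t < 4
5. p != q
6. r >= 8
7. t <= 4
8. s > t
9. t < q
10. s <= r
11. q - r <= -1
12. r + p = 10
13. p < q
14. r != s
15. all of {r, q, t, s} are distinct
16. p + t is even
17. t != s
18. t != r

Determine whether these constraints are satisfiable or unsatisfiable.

Try p = 2, q = 4, r = 8, s = 2, t = 0.
Check constraint 4: p + t = 2; constraint 11: q - r = -4; constraint 12: r + p = 10. The remaining constraints are straightforward to verify.

Satisfiable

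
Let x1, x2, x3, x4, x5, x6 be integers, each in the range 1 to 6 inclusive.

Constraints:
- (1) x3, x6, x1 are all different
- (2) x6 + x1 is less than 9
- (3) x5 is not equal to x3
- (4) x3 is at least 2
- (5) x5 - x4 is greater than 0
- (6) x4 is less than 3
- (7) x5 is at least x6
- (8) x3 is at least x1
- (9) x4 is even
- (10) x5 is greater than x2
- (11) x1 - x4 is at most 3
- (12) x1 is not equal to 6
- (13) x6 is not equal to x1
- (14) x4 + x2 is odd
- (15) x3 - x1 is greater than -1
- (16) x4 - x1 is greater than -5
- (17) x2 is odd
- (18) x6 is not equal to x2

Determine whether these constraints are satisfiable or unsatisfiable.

One satisfying assignment is x1 = 4, x2 = 1, x3 = 6, x4 = 2, x5 = 4, x6 = 2.
For the less obvious constraints — constraint 2: x6 + x1 = 6; constraint 5: x5 - x4 = 2; constraint 11: x1 - x4 = 2 — and the others hold by inspection.

Satisfiable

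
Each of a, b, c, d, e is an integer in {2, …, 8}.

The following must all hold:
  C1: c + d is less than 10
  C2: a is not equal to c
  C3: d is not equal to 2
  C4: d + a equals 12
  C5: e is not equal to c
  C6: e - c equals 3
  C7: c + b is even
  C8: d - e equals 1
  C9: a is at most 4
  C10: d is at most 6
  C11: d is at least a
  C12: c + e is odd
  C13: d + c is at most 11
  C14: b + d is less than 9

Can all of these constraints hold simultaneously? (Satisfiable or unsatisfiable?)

From constraint 10: d ≤ 6. From constraint 9: a ≤ 4. Hence d + a ≤ 10. But constraint 4 requires d + a = 12, and 12 > 10. Contradiction.

Unsatisfiable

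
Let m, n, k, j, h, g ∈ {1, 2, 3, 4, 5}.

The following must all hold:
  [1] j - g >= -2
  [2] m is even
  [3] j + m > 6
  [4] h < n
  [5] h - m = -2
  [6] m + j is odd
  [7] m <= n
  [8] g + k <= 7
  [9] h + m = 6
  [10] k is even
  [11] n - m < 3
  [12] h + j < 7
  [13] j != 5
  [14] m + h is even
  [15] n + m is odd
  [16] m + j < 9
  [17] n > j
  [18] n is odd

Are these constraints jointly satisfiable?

The assignment m = 4, n = 5, k = 2, j = 3, h = 2, g = 5 works:
  constraint 1 holds since j - g = -2.
  constraint 3 holds since j + m = 7.
The rest check out directly.

Satisfiable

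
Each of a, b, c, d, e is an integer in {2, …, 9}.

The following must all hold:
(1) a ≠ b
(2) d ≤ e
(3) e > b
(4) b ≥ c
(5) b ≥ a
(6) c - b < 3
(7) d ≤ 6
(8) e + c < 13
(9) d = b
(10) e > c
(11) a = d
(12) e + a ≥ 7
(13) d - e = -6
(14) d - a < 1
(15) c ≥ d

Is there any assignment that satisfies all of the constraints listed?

From constraints 9 and 11, a = d = b, so a = b. But constraint 1 says a ≠ b. Contradiction.

Unsatisfiable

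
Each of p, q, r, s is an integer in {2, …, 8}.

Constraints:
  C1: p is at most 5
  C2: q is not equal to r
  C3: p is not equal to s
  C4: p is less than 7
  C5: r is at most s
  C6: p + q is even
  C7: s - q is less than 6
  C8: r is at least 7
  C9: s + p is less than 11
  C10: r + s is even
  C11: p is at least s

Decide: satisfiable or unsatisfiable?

From constraints 5 and 8: s ≥ r and r ≥ 7, so s ≥ 7. From constraints 1 and 11: s ≤ p and p ≤ 5, so s ≤ 5. But 5 < 7, so no value of s works.

Unsatisfiable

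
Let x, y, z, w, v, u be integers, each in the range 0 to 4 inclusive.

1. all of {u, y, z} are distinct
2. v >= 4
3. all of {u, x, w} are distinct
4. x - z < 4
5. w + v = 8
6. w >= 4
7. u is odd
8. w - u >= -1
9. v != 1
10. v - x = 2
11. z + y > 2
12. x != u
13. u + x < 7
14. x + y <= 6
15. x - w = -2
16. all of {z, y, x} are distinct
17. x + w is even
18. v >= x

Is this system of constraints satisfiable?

Take x = 2, y = 4, z = 0, w = 4, v = 4, u = 3. Then constraint 4: x - z = 2; constraint 5: w + v = 8; constraint 8: w - u = 1, and every other listed constraint is also met.

Satisfiable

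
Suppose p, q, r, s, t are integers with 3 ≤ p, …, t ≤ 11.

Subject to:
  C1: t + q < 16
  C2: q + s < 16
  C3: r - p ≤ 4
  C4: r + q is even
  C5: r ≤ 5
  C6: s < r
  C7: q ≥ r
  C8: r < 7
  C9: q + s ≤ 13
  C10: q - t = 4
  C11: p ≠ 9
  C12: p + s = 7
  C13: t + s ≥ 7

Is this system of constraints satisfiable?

Satisfiable

Take p = 3, q = 9, r = 5, s = 4, t = 5. Then constraint 1: t + q = 14; constraint 2: q + s = 13; constraint 3: r - p = 2, and every other listed constraint is also met.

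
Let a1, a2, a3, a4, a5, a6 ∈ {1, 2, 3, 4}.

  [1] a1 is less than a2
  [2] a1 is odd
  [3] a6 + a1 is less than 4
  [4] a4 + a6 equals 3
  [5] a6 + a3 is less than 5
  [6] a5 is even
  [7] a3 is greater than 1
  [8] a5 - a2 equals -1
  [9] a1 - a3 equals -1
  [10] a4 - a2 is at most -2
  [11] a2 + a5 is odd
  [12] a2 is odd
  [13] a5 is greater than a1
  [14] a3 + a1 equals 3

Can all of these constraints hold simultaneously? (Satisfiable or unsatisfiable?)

Take a1 = 1, a2 = 3, a3 = 2, a4 = 1, a5 = 2, a6 = 2. Then constraint 3: a6 + a1 = 3; constraint 4: a4 + a6 = 3, and every other listed constraint is also met.

Satisfiable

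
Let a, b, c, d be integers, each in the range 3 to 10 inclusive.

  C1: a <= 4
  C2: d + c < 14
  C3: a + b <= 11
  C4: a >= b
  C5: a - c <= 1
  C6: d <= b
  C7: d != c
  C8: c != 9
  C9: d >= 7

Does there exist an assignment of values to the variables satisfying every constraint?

From constraints 6 and 9: b ≥ d and d ≥ 7, so b ≥ 7. From constraints 1 and 4: b ≤ a and a ≤ 4, so b ≤ 4. But 4 < 7, so no value of b works.

Unsatisfiable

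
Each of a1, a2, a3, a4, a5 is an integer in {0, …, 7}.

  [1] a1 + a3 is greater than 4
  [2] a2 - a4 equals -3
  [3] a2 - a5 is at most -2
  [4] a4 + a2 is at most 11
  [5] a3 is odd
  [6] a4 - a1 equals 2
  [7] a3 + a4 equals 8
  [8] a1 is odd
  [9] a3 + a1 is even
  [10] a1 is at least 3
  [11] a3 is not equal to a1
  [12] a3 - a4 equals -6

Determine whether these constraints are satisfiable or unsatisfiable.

Satisfiable

One satisfying assignment is a1 = 5, a2 = 4, a3 = 1, a4 = 7, a5 = 7.
For the less obvious constraints — constraint 1: a1 + a3 = 6; constraint 2: a2 - a4 = -3 — and the others hold by inspection.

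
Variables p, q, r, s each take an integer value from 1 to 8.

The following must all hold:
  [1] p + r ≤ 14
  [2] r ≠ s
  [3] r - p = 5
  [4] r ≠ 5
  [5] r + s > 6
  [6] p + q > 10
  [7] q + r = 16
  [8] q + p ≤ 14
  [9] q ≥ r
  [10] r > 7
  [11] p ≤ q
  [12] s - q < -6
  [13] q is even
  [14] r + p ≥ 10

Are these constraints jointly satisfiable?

Take p = 3, q = 8, r = 8, s = 1. Then constraint 1: p + r = 11; constraint 3: r - p = 5, and every other listed constraint is also met.

Satisfiable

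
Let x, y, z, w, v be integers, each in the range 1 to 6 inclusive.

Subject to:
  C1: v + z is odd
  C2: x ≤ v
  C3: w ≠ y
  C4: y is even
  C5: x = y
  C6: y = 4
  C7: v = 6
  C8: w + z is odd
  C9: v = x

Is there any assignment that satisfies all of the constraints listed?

Unsatisfiable

Constraint 7 fixes v = 6 and constraint 6 fixes y = 4. Constraints 5 and 9 give v = x = y, so v = y. But 6 ≠ 4 — contradiction.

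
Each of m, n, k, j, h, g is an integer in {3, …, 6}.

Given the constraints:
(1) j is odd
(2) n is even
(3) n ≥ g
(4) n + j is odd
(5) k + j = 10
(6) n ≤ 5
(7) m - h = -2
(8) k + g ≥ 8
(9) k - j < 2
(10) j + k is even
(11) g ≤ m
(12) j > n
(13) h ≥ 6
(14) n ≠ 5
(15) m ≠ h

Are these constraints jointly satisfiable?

Satisfiable

Setting (m, n, k, j, h, g) = (4, 4, 5, 5, 6, 3) satisfies everything: constraint 5: k + j = 10; constraint 7: m - h = -2; constraint 8: k + g = 8, and the others follow.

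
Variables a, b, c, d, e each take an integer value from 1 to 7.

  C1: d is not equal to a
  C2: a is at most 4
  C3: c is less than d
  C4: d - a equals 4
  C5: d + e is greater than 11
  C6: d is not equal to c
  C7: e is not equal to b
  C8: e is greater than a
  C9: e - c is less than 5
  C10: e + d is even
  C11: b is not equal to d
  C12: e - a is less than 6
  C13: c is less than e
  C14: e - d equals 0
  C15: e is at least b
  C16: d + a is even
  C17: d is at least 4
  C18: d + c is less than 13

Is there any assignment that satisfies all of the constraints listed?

Satisfiable

Take a = 2, b = 2, c = 4, d = 6, e = 6. Then constraint 4: d - a = 4; constraint 5: d + e = 12, and every other listed constraint is also met.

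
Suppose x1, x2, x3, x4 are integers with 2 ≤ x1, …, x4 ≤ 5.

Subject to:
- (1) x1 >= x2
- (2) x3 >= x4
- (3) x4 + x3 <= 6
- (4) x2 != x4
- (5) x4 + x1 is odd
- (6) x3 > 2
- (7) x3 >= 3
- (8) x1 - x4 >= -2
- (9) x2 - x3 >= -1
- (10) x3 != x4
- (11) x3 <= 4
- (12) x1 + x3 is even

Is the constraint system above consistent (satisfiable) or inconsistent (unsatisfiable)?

Satisfiable

The assignment x1 = 3, x2 = 3, x3 = 3, x4 = 2 works:
  constraint 3 holds since x4 + x3 = 5.
  constraint 8 holds since x1 - x4 = 1.
  constraint 9 holds since x2 - x3 = 0.
The rest check out directly.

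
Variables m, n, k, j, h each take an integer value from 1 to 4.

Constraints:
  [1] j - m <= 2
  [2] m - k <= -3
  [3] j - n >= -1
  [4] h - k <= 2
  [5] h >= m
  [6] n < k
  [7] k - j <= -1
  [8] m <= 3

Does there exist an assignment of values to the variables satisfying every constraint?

Constraints 1, 2, and 7 give m − j ≥ -2, j − k ≥ 1, k − m ≥ 3.
Adding all 3 inequalities: the left sides telescope to 0, and the right sides sum to (-2) + 1 + 3 = 2. So 0 ≥ 2, which is false.

Unsatisfiable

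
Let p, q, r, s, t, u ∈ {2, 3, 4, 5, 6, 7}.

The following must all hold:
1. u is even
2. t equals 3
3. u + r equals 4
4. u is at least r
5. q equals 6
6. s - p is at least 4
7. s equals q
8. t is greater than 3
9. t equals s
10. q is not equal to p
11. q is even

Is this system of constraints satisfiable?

Unsatisfiable

Constraint 2 fixes t = 3 and constraint 5 fixes q = 6. Constraints 7 and 9 give t = s = q, so t = q. But 3 ≠ 6 — contradiction.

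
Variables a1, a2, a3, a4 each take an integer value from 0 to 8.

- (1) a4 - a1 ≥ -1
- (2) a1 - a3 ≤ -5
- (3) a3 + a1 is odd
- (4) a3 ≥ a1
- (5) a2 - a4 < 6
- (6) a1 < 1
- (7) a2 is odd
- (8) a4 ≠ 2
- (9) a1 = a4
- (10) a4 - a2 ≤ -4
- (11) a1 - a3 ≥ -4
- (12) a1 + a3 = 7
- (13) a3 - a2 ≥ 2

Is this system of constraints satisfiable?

Constraints 1, 10, 11, and 13 give a2 − a4 ≥ 4, a4 − a1 ≥ -1, a1 − a3 ≥ -4, a3 − a2 ≥ 2.
Adding all 4 inequalities: the left sides telescope to 0, and the right sides sum to 4 + (-1) + (-4) + 2 = 1. So 0 ≥ 1, which is false.

Unsatisfiable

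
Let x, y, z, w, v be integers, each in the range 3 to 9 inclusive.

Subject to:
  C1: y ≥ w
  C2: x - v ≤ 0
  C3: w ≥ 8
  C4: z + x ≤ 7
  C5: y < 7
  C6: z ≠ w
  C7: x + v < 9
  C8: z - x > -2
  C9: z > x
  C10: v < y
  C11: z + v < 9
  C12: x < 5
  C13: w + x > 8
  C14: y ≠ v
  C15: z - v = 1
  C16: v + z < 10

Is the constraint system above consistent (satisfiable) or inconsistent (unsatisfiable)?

Unsatisfiable

From constraints 1 and 3: y ≥ w and w ≥ 8, so y ≥ 8. From constraint 5: y ≤ 6. But 6 < 8, so no value of y works.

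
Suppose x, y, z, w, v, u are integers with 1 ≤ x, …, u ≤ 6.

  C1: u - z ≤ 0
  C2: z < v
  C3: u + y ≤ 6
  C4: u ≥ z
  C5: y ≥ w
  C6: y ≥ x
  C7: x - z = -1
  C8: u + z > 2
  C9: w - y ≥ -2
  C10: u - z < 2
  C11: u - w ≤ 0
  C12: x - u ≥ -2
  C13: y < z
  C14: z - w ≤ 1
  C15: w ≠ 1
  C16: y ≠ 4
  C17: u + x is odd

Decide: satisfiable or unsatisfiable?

Unsatisfiable

Constraints 4, 5, 11, and 13 give u ≤ w, w ≤ y, y < z, z ≤ u. Chaining: u ≤ w ≤ y < z ≤ u, which forces u < u — impossible.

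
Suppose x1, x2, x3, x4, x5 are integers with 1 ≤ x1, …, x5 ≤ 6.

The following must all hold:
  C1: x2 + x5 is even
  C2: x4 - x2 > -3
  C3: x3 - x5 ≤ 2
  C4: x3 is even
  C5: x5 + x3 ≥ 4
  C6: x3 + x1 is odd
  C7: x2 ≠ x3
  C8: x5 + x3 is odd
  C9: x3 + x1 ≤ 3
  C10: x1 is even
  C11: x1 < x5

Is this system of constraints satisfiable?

Unsatisfiable

Constraint 4 makes x3 even and constraint 10 makes x1 even, so x3 + x1 must be even. Constraint 6 says x3 + x1 is odd — contradiction.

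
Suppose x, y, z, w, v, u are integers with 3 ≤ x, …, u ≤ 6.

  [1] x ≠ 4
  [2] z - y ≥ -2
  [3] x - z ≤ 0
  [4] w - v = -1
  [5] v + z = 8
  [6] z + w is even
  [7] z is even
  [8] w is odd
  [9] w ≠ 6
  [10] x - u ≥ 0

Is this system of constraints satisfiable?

Constraint 7 makes z even and constraint 8 makes w odd, so z + w must be odd. Constraint 6 says z + w is even — contradiction.

Unsatisfiable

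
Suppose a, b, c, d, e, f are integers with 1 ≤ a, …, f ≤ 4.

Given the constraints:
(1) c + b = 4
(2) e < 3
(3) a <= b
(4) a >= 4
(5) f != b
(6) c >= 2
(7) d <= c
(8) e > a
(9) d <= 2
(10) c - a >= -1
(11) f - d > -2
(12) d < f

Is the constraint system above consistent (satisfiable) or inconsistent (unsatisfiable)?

From constraint 6: c ≥ 2. From constraints 3 and 4: b ≥ a ≥ 4. Hence c + b ≥ 6. But constraint 1 requires c + b = 4, and 4 < 6. Contradiction.

Unsatisfiable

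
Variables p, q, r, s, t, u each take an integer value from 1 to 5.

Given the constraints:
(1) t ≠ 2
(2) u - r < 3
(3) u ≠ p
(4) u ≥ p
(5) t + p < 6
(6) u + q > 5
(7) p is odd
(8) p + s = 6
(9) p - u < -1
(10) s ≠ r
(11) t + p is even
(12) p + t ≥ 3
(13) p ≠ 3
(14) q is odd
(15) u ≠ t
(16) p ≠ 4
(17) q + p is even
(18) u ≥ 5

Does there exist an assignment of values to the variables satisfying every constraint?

Satisfiable

Take p = 1, q = 3, r = 3, s = 5, t = 3, u = 5. Then constraint 2: u - r = 2; constraint 5: t + p = 4, and every other listed constraint is also met.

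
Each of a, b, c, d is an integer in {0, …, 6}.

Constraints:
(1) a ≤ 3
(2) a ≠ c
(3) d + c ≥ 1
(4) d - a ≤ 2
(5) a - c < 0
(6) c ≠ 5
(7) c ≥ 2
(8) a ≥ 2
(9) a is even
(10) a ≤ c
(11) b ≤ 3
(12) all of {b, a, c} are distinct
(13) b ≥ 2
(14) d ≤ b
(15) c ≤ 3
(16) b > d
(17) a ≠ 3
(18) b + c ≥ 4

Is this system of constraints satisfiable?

Unsatisfiable

Constraints 1, 7, 8, 11, 13, and 15 confine each of b, a, c to the 2 values {2, 3}.
Constraint 12 requires all 3 of them to be distinct, but only 2 values are available — impossible by the pigeonhole principle.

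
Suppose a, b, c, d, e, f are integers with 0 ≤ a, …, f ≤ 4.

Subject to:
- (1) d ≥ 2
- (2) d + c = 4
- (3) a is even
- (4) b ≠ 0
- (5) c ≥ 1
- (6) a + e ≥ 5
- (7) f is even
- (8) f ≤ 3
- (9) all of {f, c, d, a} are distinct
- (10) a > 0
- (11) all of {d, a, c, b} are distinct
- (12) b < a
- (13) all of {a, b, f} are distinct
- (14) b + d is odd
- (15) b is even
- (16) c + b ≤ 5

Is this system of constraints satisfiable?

Satisfiable

One satisfying assignment is a = 4, b = 2, c = 1, d = 3, e = 2, f = 0.
For the less obvious constraints — constraint 2: d + c = 4; constraint 6: a + e = 6 — and the others hold by inspection.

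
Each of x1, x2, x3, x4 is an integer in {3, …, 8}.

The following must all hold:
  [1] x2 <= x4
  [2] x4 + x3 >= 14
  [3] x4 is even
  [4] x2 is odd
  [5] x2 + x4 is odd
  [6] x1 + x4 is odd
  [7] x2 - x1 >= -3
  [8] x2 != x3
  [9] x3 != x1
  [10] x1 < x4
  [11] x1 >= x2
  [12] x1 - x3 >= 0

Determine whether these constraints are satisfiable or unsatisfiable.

Satisfiable

The assignment x1 = 7, x2 = 7, x3 = 6, x4 = 8 works:
  constraint 2 holds since x4 + x3 = 14.
  constraint 7 holds since x2 - x1 = 0.
The rest check out directly.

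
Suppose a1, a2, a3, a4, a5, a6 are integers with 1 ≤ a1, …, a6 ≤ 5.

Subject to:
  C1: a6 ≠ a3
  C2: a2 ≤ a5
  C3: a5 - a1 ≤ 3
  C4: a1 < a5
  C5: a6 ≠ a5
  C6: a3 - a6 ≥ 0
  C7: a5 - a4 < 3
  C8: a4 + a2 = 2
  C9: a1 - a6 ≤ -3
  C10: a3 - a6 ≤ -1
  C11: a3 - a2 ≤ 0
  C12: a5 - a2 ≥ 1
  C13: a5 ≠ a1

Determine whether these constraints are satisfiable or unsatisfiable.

Constraints 3, 6, 9, 11, and 12 give a1 − a5 ≥ -3, a5 − a2 ≥ 1, a2 − a3 ≥ 0, a3 − a6 ≥ 0, a6 − a1 ≥ 3.
Adding all 5 inequalities: the left sides telescope to 0, and the right sides sum to (-3) + 1 + 0 + 0 + 3 = 1. So 0 ≥ 1, which is false.

Unsatisfiable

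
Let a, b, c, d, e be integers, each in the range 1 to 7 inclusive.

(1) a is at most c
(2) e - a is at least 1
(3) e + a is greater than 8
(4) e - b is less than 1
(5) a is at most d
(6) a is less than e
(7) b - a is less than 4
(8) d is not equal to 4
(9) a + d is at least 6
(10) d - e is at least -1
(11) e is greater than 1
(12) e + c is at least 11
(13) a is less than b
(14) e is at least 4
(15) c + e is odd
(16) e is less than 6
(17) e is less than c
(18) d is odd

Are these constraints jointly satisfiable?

Satisfiable

The assignment a = 4, b = 5, c = 6, d = 5, e = 5 works:
  constraint 2 holds since e - a = 1.
  constraint 3 holds since e + a = 9.
The rest check out directly.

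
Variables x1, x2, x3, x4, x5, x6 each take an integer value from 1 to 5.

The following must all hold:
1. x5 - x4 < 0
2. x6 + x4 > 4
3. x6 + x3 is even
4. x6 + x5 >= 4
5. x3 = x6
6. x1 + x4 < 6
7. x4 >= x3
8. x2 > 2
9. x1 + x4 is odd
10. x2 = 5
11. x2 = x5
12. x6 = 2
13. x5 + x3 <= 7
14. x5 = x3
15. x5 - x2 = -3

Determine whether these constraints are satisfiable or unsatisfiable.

Constraint 10 fixes x2 = 5 and constraint 12 fixes x6 = 2. Constraints 5, 11, and 14 give x2 = x5 = x3 = x6, so x2 = x6. But 5 ≠ 2 — contradiction.

Unsatisfiable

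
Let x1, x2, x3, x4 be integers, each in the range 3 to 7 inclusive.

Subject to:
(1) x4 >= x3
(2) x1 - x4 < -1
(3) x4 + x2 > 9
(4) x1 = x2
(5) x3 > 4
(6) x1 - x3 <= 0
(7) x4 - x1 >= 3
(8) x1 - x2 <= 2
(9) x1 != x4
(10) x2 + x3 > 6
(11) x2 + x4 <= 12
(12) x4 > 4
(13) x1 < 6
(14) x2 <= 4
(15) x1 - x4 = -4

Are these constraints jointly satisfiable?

Satisfiable

Try x1 = 3, x2 = 3, x3 = 5, x4 = 7.
Check constraint 2: x1 - x4 = -4; constraint 3: x4 + x2 = 10; constraint 6: x1 - x3 = -2. The remaining constraints are straightforward to verify.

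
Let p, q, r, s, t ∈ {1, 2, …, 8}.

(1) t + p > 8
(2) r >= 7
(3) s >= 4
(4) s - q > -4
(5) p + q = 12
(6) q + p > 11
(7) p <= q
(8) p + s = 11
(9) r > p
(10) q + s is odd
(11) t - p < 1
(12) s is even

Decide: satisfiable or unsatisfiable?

Satisfiable

Take p = 5, q = 7, r = 7, s = 6, t = 5. Then constraint 1: t + p = 10; constraint 4: s - q = -1, and every other listed constraint is also met.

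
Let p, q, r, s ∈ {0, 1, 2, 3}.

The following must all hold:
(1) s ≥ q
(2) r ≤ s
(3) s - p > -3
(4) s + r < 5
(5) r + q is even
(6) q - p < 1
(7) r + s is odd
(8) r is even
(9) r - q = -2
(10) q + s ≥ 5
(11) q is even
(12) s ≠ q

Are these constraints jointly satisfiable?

Satisfiable

One satisfying assignment is p = 3, q = 2, r = 0, s = 3.
For the less obvious constraints — constraint 3: s - p = 0; constraint 4: s + r = 3; constraint 6: q - p = -1 — and the others hold by inspection.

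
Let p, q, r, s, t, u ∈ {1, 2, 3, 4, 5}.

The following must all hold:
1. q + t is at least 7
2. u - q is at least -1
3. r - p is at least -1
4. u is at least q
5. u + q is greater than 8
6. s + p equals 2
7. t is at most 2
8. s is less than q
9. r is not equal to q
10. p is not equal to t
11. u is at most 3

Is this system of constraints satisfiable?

Unsatisfiable

From constraints 4 and 11: q ≤ u ≤ 3. From constraint 7: t ≤ 2. Hence q + t ≤ 5. But constraint 1 requires q + t ≥ 7, and 7 > 5. Contradiction.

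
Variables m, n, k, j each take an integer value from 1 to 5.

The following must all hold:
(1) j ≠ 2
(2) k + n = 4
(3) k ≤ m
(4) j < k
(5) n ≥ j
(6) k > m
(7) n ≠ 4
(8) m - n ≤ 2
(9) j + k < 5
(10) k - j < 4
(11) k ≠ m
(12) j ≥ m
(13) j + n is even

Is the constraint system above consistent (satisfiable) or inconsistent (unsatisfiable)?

Constraints 3, 4, and 12 give m ≤ j, j < k, k ≤ m. Chaining: m ≤ j < k ≤ m, which forces m < m — impossible.

Unsatisfiable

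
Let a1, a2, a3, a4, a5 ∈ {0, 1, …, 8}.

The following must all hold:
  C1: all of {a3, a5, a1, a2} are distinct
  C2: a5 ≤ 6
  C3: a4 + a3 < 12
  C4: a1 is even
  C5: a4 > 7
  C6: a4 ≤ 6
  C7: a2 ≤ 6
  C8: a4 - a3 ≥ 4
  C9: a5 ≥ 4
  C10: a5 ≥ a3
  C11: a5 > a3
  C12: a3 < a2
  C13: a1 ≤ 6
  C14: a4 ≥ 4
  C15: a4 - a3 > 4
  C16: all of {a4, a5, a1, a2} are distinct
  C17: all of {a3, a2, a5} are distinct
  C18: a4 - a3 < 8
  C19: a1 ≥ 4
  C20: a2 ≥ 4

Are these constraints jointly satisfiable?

Unsatisfiable

Constraints 2, 6, 7, 9, 13, 14, 19, and 20 confine each of a4, a5, a1, a2 to the 3 values {4, …, 6}.
Constraint 16 requires all 4 of them to be distinct, but only 3 values are available — impossible by the pigeonhole principle.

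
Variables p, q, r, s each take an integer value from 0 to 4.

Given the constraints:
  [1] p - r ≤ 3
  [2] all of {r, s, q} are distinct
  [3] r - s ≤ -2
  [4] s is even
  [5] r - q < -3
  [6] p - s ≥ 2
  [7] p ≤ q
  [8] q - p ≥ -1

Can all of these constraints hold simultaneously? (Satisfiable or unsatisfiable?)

Constraints 1, 3, and 6 give r − p ≥ -3, p − s ≥ 2, s − r ≥ 2.
Adding all 3 inequalities: the left sides telescope to 0, and the right sides sum to (-3) + 2 + 2 = 1. So 0 ≥ 1, which is false.

Unsatisfiable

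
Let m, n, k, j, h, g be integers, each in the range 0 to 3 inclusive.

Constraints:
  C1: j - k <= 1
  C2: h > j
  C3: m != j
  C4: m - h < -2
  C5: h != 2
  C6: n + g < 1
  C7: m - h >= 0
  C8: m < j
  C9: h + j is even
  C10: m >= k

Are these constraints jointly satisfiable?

Unsatisfiable

Constraints 2, 7, and 8 give m < j, j < h, h ≤ m. Chaining: m < j < h ≤ m, which forces m < m — impossible.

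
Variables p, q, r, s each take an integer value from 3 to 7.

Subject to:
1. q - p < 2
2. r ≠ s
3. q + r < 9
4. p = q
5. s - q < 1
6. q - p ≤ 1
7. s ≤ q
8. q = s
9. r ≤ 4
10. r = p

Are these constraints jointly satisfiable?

From constraints 4, 8, and 10, r = p = q = s, so r = s. But constraint 2 says r ≠ s. Contradiction.

Unsatisfiable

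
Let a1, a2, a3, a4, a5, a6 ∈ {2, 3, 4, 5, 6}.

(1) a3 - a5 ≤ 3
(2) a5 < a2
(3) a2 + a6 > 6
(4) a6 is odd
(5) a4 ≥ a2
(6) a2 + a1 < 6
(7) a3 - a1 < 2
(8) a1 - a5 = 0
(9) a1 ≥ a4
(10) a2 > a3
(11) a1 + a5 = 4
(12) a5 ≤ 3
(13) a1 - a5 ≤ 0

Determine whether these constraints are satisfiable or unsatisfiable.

Constraints 2, 5, 9, and 13 give a5 < a2, a2 ≤ a4, a4 ≤ a1, a1 ≤ a5. Chaining: a5 < a2 ≤ a4 ≤ a1 ≤ a5, which forces a5 < a5 — impossible.

Unsatisfiable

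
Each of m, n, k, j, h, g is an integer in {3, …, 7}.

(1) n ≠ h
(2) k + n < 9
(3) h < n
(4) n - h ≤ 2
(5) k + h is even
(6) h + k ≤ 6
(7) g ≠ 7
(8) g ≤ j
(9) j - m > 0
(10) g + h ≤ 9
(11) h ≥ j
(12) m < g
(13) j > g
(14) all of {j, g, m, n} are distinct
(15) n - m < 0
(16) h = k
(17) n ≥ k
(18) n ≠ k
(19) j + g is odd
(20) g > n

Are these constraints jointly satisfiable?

Unsatisfiable

Constraints 3, 11, 12, 13, and 15 give m < g, g < j, j ≤ h, h < n, n < m. Chaining: m < g < j ≤ h < n < m, which forces m < m — impossible.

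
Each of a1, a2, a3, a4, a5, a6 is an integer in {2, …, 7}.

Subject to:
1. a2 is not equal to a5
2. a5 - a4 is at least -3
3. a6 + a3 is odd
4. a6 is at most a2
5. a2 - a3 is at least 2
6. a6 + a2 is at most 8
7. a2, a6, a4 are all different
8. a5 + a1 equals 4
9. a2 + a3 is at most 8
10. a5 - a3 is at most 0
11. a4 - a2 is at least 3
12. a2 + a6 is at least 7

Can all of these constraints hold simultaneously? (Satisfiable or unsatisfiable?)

Constraints 2, 5, 10, and 11 give a3 − a5 ≥ 0, a5 − a4 ≥ -3, a4 − a2 ≥ 3, a2 − a3 ≥ 2.
Adding all 4 inequalities: the left sides telescope to 0, and the right sides sum to 0 + (-3) + 3 + 2 = 2. So 0 ≥ 2, which is false.

Unsatisfiable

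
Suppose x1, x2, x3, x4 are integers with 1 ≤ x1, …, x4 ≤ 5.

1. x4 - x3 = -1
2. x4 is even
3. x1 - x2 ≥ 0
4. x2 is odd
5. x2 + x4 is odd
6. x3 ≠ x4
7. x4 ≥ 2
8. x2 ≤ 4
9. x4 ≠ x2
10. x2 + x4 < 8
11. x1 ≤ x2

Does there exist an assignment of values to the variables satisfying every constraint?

Satisfiable

Take x1 = 3, x2 = 3, x3 = 5, x4 = 4. Then constraint 1: x4 - x3 = -1; constraint 3: x1 - x2 = 0; constraint 10: x2 + x4 = 7, and every other listed constraint is also met.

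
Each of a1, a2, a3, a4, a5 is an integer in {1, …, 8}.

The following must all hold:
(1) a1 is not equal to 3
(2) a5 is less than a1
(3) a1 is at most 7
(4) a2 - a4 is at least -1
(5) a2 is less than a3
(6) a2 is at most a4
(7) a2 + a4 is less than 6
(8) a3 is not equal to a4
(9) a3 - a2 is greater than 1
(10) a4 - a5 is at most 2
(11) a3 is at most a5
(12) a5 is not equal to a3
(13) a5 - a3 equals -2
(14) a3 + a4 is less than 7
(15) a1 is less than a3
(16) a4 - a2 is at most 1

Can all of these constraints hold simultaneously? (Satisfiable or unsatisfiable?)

Constraints 2, 11, and 15 give a3 ≤ a5, a5 < a1, a1 < a3. Chaining: a3 ≤ a5 < a1 < a3, which forces a3 < a3 — impossible.

Unsatisfiable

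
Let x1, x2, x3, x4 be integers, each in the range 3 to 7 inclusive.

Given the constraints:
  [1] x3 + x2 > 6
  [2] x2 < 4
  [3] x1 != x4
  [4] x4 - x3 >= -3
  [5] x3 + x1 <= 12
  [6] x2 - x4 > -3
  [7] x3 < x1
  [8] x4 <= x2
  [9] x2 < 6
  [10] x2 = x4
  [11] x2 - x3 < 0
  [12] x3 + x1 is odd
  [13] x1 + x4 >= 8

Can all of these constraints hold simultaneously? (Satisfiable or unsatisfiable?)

Satisfiable

One satisfying assignment is x1 = 5, x2 = 3, x3 = 4, x4 = 3.
For the less obvious constraints — constraint 1: x3 + x2 = 7; constraint 4: x4 - x3 = -1; constraint 5: x3 + x1 = 9 — and the others hold by inspection.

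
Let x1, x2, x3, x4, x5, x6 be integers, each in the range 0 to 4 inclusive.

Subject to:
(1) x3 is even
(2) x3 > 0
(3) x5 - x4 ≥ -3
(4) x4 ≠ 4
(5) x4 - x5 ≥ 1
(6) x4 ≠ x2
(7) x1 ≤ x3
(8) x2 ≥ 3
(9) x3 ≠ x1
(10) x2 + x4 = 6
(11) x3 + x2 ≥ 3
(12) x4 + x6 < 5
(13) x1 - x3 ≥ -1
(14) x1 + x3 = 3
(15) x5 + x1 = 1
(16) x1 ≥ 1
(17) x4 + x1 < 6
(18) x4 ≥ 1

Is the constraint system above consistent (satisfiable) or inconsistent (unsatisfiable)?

Take x1 = 1, x2 = 4, x3 = 2, x4 = 2, x5 = 0, x6 = 2. Then constraint 3: x5 - x4 = -2; constraint 5: x4 - x5 = 2; constraint 10: x2 + x4 = 6, and every other listed constraint is also met.

Satisfiable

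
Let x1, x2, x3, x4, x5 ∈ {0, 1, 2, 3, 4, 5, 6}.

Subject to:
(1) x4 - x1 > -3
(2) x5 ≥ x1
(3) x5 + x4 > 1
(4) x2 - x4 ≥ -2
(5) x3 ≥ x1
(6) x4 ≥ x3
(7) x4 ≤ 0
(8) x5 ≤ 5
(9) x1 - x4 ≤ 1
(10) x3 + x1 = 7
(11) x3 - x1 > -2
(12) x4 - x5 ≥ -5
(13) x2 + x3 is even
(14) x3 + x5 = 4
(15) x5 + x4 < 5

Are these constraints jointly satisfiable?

From constraints 6 and 7: x3 ≤ x4 ≤ 0. From constraints 2 and 8: x1 ≤ x5 ≤ 5. Hence x3 + x1 ≤ 5. But constraint 10 requires x3 + x1 = 7, and 7 > 5. Contradiction.

Unsatisfiable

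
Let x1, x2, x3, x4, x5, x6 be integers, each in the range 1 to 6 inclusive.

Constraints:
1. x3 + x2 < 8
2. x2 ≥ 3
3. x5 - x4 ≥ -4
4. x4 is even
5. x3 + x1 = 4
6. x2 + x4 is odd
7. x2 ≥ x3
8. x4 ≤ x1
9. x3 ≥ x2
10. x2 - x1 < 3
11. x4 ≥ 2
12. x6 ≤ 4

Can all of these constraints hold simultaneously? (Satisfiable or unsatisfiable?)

Unsatisfiable

From constraints 2 and 9: x3 ≥ x2 ≥ 3. From constraints 8 and 11: x1 ≥ x4 ≥ 2. Hence x3 + x1 ≥ 5. But constraint 5 requires x3 + x1 = 4, and 4 < 5. Contradiction.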